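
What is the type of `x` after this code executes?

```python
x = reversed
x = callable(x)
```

callable() returns bool

bool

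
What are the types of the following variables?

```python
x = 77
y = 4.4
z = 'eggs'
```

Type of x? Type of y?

x is assigned a bare integer (no decimal point), so it is an int; y is assigned a number with a decimal point, so it is a float

int, float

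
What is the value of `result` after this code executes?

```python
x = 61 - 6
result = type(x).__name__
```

x is int; result = 'int'

'int'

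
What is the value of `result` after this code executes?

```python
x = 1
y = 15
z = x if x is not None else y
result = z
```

x = 1; y = 15; z = 1; result = 1

1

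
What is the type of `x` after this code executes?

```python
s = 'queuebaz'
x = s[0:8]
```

Slicing a str returns str

str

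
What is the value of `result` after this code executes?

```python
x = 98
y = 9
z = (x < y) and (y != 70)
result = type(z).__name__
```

x is int; y is int; z is bool; result = 'bool'

'bool'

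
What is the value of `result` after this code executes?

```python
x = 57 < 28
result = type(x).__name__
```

x is bool; result = 'bool'

'bool'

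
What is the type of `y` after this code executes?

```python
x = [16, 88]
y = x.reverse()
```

list.reverse() returns None

NoneType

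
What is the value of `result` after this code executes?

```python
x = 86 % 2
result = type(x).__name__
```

x is int; result = 'int'

'int'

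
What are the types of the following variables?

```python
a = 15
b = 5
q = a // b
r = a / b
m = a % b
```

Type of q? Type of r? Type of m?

// returns int; / returns float; % of ints returns int

int, float, int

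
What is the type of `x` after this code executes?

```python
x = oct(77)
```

oct() returns str representation

str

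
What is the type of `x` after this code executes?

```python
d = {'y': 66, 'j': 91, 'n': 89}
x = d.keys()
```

.keys() returns dict_keys view

dict_keys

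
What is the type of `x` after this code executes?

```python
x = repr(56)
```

repr() returns str

str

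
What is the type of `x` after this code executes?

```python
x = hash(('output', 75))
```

hash() returns int

int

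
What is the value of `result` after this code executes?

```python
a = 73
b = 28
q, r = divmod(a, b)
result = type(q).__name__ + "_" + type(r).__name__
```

a is int; b is int; q is int; r is int; result = 'int_int'

'int_int'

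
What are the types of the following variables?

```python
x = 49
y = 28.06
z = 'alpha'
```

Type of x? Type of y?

x is assigned a bare integer (no decimal point), so it is an int; y is assigned a number with a decimal point, so it is a float

int, float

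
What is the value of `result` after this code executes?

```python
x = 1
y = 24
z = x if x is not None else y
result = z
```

x = 1; y = 24; z = 1; result = 1

1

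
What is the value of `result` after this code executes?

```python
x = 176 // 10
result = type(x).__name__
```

x is int; result = 'int'

'int'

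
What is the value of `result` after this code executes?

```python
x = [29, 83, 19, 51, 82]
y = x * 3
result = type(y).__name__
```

x is list; y is list; result = 'list'

'list'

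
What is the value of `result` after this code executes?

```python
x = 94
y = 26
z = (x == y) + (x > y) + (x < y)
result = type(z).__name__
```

x is int; y is int; z is int; result = 'int'

'int'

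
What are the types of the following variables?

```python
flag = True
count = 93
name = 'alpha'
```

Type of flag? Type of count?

flag is assigned the constant True, which has type bool; count is assigned a bare integer (no decimal point), so it is an int

bool, int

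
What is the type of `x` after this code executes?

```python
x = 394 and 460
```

'and' with truthy values returns last operand (int)

int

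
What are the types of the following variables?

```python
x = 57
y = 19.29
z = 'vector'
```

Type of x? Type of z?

x is assigned a bare integer (no decimal point), so it is an int; z is assigned a quoted string literal, so it is a str

int, str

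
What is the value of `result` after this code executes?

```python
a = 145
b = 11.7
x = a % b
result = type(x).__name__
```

a is int; b is float; x is float; result = 'float'

'float'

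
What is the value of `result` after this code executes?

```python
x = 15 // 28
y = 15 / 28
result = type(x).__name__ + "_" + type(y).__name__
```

x is int; y is float; result = 'int_float'

'int_float'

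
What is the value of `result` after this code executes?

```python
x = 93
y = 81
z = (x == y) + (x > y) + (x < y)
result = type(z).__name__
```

x is int; y is int; z is int; result = 'int'

'int'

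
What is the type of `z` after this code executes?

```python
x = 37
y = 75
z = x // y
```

int // int = int

int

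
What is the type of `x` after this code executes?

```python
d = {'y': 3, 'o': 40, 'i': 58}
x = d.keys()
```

.keys() returns dict_keys view

dict_keys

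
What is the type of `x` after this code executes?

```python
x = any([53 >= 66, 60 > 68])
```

any() returns bool

bool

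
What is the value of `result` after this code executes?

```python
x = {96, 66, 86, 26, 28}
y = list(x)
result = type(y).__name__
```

x is set; y is list; result = 'list'

'list'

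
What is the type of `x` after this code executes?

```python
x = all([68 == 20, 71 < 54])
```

all() returns bool

bool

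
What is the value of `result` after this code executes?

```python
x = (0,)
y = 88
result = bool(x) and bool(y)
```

x = (0,); y = 88; result = True

True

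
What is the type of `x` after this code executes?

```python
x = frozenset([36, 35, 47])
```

frozenset() returns frozenset

frozenset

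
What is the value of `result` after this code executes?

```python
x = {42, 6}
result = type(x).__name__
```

x is set; result = 'set'

'set'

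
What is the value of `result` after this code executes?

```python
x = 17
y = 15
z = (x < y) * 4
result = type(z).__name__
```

x is int; y is int; z is int; result = 'int'

'int'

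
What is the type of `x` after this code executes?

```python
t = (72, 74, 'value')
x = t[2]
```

Index 2 of tuple is a str literal

str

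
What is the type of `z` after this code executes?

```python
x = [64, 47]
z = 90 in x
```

'in' operator returns bool

bool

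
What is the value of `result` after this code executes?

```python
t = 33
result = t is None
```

t = 33; result = False

False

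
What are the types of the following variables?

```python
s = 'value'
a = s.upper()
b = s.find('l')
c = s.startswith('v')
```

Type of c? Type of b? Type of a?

startswith() returns bool; find() returns int; upper() returns str

bool, int, str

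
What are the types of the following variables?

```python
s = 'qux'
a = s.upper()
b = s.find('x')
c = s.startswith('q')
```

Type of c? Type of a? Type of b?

startswith() returns bool; upper() returns str; find() returns int

bool, str, int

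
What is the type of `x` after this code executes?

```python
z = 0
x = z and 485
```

'and' returns first falsy value (0 is int)

int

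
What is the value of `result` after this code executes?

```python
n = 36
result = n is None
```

n = 36; result = False

False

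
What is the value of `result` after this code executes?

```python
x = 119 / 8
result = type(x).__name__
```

x is float; result = 'float'

'float'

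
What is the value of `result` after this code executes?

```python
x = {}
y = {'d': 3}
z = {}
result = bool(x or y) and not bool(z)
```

x = {}; y = {'d': 3}; z = {}; result = True

True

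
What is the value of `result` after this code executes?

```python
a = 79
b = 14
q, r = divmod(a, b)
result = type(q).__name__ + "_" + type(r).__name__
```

a is int; b is int; q is int; r is int; result = 'int_int'

'int_int'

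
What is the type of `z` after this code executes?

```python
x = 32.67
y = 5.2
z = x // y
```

float // float = float

float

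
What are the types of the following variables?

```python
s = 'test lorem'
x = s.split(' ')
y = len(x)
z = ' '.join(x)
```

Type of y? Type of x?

len() returns int; str.split() returns list

int, list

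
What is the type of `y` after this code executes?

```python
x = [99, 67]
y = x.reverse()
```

list.reverse() returns None

NoneType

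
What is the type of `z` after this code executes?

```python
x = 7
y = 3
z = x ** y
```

positive int ** positive int = int

int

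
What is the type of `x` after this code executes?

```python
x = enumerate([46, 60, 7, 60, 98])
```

enumerate() returns an enumerate object

enumerate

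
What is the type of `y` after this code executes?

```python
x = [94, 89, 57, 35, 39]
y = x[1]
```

Indexing list[int] returns int

int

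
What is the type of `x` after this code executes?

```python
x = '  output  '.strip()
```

str.strip() returns str

str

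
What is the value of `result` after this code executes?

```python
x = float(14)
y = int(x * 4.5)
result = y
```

x = 14.0; y = 63; result = 63

63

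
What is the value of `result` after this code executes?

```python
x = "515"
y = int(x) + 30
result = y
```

x = '515'; y = 545; result = 545

545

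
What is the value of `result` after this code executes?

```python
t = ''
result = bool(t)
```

t = ''; result = False

False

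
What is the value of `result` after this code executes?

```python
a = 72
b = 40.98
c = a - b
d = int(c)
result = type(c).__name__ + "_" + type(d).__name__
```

a is int; b is float; c is float; d is int; result = 'float_int'

'float_int'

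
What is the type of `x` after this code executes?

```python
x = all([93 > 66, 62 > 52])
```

all() returns bool

bool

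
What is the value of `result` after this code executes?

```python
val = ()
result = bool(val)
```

val = (); result = False

False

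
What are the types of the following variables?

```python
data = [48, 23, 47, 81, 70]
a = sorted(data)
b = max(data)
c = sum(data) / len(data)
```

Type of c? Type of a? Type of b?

int / int = float; sorted() returns list; max of ints returns int

float, list, int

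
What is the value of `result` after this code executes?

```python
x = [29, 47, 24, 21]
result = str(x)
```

x = [29, 47, 24, 21]; result = '[29, 47, 24, 21]'

'[29, 47, 24, 21]'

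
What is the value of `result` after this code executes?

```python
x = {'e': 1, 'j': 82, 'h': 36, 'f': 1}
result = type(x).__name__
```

x is dict; result = 'dict'

'dict'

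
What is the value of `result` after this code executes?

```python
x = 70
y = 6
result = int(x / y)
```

x = 70; y = 6; result = 11

11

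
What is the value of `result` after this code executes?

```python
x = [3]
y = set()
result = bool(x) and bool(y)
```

x = [3]; y = set(); result = False

False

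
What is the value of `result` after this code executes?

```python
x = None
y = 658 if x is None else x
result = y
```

x = None; y = 658; result = 658

658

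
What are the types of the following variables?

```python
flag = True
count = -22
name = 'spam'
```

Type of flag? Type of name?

flag is assigned the constant True, which has type bool; name is assigned a quoted string literal, so it is a str

bool, str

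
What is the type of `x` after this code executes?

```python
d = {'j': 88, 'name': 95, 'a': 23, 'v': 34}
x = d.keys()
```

.keys() returns dict_keys view

dict_keys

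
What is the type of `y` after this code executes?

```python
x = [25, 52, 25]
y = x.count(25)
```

list.count() returns int

int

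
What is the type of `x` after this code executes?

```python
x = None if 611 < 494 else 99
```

611 < 494 is False, so the else branch is taken

int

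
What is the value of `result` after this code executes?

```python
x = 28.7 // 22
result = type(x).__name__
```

x is float; result = 'float'

'float'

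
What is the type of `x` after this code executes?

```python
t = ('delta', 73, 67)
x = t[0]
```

Index 0 of tuple is a str literal

str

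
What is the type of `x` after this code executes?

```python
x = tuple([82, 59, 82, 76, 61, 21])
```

tuple() constructor returns tuple

tuple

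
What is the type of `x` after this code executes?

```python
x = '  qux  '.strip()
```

str.strip() returns str

str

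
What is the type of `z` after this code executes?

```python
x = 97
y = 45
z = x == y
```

Equality comparison returns bool

bool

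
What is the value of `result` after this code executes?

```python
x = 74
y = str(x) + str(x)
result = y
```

x = 74; y = '7474'; result = '7474'

'7474'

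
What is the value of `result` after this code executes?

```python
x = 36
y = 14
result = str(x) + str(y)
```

x = 36; y = 14; result = '3614'

'3614'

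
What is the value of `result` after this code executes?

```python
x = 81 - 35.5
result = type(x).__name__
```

x is float; result = 'float'

'float'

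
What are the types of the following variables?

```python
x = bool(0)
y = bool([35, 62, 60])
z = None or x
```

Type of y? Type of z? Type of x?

bool() returns bool; None or bool returns the bool; bool() returns bool

bool, bool, bool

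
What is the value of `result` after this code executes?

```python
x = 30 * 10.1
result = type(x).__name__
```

x is float; result = 'float'

'float'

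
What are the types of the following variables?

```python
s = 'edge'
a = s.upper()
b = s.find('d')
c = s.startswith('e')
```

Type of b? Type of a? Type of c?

find() returns int; upper() returns str; startswith() returns bool

int, str, bool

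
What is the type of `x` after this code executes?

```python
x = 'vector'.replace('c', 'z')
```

str.replace() returns str

str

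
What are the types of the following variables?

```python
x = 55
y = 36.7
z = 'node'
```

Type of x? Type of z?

x is assigned a bare integer (no decimal point), so it is an int; z is assigned a quoted string literal, so it is a str

int, str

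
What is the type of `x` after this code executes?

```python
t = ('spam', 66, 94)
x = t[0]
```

Index 0 of tuple is a str literal

str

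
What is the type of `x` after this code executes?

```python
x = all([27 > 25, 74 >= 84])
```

all() returns bool

bool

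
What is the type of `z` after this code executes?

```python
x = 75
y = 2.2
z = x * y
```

int * float = float

float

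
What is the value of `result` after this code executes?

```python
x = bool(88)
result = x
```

x = True; result = True

True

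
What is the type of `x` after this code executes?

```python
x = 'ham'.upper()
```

str.upper() returns str

str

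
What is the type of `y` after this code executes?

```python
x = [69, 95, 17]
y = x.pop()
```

list.pop() returns the popped element

int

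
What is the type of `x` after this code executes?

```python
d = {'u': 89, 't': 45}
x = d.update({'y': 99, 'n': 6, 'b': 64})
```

dict.update() returns None

NoneType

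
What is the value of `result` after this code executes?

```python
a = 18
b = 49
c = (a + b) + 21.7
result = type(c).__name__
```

a is int; b is int; c is float; result = 'float'

'float'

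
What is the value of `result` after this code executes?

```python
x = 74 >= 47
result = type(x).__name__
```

x is bool; result = 'bool'

'bool'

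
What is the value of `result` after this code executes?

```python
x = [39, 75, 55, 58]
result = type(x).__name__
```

x is list; result = 'list'

'list'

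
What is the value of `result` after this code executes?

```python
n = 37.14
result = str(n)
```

n = 37.14; result = '37.14'

'37.14'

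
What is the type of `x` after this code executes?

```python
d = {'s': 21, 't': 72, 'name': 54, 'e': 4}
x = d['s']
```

Accessing dict[str, int] with str key returns int

int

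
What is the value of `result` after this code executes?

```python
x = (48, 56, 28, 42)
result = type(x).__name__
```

x is tuple; result = 'tuple'

'tuple'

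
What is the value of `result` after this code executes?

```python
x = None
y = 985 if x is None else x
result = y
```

x = None; y = 985; result = 985

985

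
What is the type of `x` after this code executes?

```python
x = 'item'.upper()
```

str.upper() returns str

str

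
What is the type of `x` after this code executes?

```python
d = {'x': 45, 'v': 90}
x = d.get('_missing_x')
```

dict.get() returns None when key not found

NoneType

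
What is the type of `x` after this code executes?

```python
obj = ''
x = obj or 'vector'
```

'or' returns first truthy value (str)

str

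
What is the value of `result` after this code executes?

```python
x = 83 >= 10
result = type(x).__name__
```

x is bool; result = 'bool'

'bool'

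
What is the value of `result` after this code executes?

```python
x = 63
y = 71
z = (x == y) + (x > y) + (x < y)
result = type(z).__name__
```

x is int; y is int; z is int; result = 'int'

'int'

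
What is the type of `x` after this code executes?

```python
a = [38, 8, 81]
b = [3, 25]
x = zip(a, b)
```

zip() returns a zip object

zip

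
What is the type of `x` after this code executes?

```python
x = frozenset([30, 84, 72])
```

frozenset() returns frozenset

frozenset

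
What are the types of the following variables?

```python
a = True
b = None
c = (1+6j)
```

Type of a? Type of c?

a is assigned the constant True, which has type bool; c is assigned (1+6j), an int plus an imaginary literal (j suffix), which evaluates to complex

bool, complex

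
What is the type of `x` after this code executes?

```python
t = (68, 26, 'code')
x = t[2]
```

Index 2 of tuple is a str literal

str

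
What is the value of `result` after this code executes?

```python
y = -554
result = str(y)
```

y = -554; result = '-554'

'-554'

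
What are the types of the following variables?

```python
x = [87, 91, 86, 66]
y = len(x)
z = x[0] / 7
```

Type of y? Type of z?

len() returns int; int / int = float

int, float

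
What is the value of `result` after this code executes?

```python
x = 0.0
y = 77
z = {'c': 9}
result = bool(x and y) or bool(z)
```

x = 0.0; y = 77; z = {'c': 9}; result = True

True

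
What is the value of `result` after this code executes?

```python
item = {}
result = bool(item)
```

item = {}; result = False

False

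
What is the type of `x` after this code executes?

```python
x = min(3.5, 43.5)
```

min() of floats returns float

float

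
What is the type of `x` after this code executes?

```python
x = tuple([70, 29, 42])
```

tuple() constructor returns tuple

tuple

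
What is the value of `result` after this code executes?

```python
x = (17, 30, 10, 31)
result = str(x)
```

x = (17, 30, 10, 31); result = '(17, 30, 10, 31)'

'(17, 30, 10, 31)'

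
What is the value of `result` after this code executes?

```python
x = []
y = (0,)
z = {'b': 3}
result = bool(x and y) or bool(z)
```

x = []; y = (0,); z = {'b': 3}; result = True

True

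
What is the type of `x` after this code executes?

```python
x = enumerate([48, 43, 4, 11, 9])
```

enumerate() returns an enumerate object

enumerate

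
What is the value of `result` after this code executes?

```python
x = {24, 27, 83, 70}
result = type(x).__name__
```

x is set; result = 'set'

'set'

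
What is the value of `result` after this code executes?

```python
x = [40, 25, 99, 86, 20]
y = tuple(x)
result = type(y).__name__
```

x is list; y is tuple; result = 'tuple'

'tuple'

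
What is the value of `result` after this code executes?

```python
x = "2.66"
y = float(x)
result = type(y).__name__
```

x is str; y is float; result = 'float'

'float'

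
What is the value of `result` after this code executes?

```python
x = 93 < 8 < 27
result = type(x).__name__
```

x is bool; result = 'bool'

'bool'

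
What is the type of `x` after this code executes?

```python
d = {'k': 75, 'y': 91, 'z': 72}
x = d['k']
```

Accessing dict[str, int] with str key returns int

int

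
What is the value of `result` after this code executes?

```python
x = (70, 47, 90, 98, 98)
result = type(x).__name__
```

x is tuple; result = 'tuple'

'tuple'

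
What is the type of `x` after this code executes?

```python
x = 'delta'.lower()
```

str.lower() returns str

str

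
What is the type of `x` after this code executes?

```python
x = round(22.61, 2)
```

round() with decimal places returns float

float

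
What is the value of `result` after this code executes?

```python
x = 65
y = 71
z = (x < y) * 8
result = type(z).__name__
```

x is int; y is int; z is int; result = 'int'

'int'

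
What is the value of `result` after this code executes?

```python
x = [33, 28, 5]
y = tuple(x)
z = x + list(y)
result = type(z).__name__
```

x is list; y is tuple; z is list; result = 'list'

'list'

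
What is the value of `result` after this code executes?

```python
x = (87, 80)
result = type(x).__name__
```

x is tuple; result = 'tuple'

'tuple'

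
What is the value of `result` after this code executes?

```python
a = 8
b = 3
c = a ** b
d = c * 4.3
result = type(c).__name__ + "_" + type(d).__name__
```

a is int; b is int; c is int; d is float; result = 'int_float'

'int_float'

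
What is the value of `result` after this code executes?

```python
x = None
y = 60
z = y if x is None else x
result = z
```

x = None; y = 60; z = 60; result = 60

60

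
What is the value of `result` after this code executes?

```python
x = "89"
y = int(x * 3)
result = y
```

x = '89'; y = 898989; result = 898989

898989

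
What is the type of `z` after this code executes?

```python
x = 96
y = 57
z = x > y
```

Comparison returns bool

bool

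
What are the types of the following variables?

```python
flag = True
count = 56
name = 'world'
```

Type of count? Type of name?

count is assigned a bare integer (no decimal point), so it is an int; name is assigned a quoted string literal, so it is a str

int, str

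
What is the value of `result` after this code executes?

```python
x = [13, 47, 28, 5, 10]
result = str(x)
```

x = [13, 47, 28, 5, 10]; result = '[13, 47, 28, 5, 10]'

'[13, 47, 28, 5, 10]'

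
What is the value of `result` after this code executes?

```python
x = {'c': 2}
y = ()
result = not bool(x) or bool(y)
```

x = {'c': 2}; y = (); result = False

False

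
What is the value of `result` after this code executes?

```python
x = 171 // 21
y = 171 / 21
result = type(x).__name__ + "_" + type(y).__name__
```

x is int; y is float; result = 'int_float'

'int_float'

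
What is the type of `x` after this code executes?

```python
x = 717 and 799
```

'and' with truthy values returns last operand (int)

int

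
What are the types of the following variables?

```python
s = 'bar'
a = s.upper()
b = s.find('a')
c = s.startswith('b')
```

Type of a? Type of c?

upper() returns str; startswith() returns bool

str, bool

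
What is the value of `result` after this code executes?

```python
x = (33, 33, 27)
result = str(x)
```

x = (33, 33, 27); result = '(33, 33, 27)'

'(33, 33, 27)'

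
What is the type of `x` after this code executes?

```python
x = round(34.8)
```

round() with no decimal places returns int

int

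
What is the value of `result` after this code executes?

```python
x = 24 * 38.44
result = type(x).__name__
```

x is float; result = 'float'

'float'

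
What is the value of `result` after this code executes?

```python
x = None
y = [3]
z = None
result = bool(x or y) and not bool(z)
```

x = None; y = [3]; z = None; result = True

True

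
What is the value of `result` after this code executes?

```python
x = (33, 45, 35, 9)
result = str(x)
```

x = (33, 45, 35, 9); result = '(33, 45, 35, 9)'

'(33, 45, 35, 9)'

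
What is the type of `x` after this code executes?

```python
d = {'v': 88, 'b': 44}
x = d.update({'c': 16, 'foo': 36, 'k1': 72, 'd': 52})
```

dict.update() returns None

NoneType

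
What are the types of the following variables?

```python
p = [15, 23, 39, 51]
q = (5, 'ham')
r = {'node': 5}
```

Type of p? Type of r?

p is assigned a list literal (square brackets); r is assigned a dict literal ({key: value})

list, dict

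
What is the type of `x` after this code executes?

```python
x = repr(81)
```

repr() returns str

str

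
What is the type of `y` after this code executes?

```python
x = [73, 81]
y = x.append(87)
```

list.append() returns None (mutates in place)

NoneType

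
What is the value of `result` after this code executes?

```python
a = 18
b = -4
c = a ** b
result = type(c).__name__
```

a is int; b is int; c is float; result = 'float'

'float'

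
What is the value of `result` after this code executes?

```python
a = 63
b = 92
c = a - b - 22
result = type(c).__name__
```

a is int; b is int; c is int; result = 'int'

'int'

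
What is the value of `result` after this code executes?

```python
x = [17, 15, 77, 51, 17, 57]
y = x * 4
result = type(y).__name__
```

x is list; y is list; result = 'list'

'list'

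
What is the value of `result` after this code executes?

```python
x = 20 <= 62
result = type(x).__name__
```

x is bool; result = 'bool'

'bool'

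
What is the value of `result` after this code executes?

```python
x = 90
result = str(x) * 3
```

x = 90; result = '909090'

'909090'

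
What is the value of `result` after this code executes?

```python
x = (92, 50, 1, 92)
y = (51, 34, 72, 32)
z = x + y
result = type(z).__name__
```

x is tuple; y is tuple; z is tuple; result = 'tuple'

'tuple'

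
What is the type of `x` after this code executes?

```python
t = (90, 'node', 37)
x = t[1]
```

Index 1 of tuple is a str literal

str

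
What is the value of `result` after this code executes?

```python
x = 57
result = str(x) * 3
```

x = 57; result = '575757'

'575757'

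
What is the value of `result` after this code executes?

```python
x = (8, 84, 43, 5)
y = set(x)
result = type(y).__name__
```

x is tuple; y is set; result = 'set'

'set'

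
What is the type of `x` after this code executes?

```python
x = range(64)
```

range() returns a range object

range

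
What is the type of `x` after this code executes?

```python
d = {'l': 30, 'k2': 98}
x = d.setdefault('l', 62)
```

dict.setdefault() returns the (existing or default) value

int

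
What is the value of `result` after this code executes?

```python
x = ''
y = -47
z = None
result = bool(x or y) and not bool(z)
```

x = ''; y = -47; z = None; result = True

True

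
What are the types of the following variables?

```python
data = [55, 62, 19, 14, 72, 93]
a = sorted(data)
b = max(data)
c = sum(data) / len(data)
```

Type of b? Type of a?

max of ints returns int; sorted() returns list

int, list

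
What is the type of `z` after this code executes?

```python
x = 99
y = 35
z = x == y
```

Equality comparison returns bool

bool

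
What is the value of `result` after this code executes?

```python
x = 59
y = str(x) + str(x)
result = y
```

x = 59; y = '5959'; result = '5959'

'5959'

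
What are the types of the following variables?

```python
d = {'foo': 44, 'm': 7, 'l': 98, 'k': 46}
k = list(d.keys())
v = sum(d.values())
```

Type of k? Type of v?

list() converts to list; sum of ints is int

list, int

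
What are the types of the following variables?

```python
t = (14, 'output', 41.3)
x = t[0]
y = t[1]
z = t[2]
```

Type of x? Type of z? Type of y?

tuple[0] is int; tuple[2] is float; tuple[1] is str

int, float, str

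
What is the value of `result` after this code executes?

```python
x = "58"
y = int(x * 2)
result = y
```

x = '58'; y = 5858; result = 5858

5858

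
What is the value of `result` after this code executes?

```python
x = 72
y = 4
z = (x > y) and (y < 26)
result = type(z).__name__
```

x is int; y is int; z is bool; result = 'bool'

'bool'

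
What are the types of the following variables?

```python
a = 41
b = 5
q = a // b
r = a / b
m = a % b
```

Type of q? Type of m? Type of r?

// returns int; % of ints returns int; / returns float

int, int, float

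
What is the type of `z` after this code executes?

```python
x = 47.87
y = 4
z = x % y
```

float % int = float

float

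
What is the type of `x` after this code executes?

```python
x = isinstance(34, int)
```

isinstance() returns bool

bool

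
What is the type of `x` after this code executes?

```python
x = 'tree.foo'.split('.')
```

str.split() returns list

list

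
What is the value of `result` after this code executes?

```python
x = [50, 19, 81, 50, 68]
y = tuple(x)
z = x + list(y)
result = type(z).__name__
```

x is list; y is tuple; z is list; result = 'list'

'list'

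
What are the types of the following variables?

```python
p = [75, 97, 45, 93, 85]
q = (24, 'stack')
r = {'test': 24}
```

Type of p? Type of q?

p is assigned a list literal (square brackets); q is assigned a tuple (parenthesized, comma-separated values)

list, tuple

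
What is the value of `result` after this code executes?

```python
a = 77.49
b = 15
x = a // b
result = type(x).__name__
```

a is float; b is int; x is float; result = 'float'

'float'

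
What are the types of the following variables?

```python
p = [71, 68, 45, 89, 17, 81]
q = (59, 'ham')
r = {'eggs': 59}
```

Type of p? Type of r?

p is assigned a list literal (square brackets); r is assigned a dict literal ({key: value})

list, dict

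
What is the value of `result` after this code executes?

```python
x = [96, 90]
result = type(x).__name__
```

x is list; result = 'list'

'list'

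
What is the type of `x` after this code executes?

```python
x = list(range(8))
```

list(range()) returns list

list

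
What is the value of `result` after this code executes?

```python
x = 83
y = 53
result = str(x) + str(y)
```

x = 83; y = 53; result = '8353'

'8353'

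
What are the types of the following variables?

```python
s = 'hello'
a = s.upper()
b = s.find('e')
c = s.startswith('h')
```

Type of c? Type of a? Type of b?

startswith() returns bool; upper() returns str; find() returns int

bool, str, int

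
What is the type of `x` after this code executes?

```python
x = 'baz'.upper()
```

str.upper() returns str

str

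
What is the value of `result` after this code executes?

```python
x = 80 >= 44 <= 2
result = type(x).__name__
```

x is bool; result = 'bool'

'bool'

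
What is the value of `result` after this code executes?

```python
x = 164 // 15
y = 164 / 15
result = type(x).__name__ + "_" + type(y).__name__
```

x is int; y is float; result = 'int_float'

'int_float'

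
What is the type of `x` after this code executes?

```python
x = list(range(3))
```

list(range()) returns list

list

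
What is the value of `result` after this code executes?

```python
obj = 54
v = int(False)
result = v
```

obj = 54; v = 0; result = 0

0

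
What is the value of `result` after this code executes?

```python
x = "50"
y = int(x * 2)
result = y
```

x = '50'; y = 5050; result = 5050

5050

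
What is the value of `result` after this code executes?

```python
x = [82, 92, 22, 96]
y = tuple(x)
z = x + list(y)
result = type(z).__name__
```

x is list; y is tuple; z is list; result = 'list'

'list'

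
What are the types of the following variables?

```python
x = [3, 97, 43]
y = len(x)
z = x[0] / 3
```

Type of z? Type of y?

int / int = float; len() returns int

float, int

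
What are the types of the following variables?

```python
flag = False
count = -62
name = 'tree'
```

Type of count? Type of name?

count is assigned a bare integer (no decimal point), so it is an int; name is assigned a quoted string literal, so it is a str

int, str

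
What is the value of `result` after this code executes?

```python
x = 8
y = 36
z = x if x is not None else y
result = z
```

x = 8; y = 36; z = 8; result = 8

8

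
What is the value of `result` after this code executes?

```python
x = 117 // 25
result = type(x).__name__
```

x is int; result = 'int'

'int'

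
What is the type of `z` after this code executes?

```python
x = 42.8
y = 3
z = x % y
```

float % int = float

float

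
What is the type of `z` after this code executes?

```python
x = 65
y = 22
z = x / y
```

int / int = float

float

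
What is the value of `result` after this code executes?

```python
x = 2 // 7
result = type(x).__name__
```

x is int; result = 'int'

'int'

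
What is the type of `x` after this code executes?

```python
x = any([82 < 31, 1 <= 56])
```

any() returns bool

bool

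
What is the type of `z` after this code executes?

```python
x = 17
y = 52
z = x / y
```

int / int = float

float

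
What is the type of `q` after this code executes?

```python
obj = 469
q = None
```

None has type NoneType

NoneType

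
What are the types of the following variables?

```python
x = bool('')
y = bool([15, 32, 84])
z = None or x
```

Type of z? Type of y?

None or bool returns the bool; bool() returns bool

bool, bool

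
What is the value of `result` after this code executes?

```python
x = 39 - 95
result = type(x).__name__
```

x is int; result = 'int'

'int'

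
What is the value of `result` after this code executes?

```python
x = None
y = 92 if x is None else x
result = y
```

x = None; y = 92; result = 92

92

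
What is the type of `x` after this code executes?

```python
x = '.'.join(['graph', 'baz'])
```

str.join() returns str

str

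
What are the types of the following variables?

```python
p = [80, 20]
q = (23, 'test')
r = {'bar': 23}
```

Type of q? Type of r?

q is assigned a tuple (parenthesized, comma-separated values); r is assigned a dict literal ({key: value})

tuple, dict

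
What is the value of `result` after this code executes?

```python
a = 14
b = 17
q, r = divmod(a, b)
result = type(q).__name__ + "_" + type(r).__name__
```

a is int; b is int; q is int; r is int; result = 'int_int'

'int_int'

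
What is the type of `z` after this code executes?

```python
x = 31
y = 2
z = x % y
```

int % int = int

int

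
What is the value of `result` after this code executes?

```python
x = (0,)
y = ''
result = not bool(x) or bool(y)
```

x = (0,); y = ''; result = False

False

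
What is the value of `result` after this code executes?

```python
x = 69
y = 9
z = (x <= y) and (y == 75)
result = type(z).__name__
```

x is int; y is int; z is bool; result = 'bool'

'bool'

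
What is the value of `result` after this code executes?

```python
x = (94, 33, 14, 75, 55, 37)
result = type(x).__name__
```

x is tuple; result = 'tuple'

'tuple'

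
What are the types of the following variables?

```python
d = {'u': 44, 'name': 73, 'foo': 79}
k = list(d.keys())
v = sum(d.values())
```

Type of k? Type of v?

list() converts to list; sum of ints is int

list, int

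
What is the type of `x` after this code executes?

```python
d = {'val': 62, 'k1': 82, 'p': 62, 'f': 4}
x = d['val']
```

Accessing dict[str, int] with str key returns int

int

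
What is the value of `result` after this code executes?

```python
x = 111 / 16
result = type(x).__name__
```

x is float; result = 'float'

'float'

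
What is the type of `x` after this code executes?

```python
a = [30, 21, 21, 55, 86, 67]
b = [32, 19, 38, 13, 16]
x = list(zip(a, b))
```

list(zip()) returns a list of tuples

list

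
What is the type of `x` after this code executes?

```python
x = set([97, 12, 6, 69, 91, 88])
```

set() constructor returns set

set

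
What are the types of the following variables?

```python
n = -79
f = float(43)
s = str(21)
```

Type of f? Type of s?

f is assigned the result of calling float(), which returns a float; s is assigned the result of calling str(), which returns a str

float, str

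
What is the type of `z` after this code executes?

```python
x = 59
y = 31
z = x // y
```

int // int = int

int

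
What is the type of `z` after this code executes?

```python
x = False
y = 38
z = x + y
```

bool + int = int (bool is subclass of int)

int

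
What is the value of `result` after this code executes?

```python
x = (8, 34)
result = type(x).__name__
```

x is tuple; result = 'tuple'

'tuple'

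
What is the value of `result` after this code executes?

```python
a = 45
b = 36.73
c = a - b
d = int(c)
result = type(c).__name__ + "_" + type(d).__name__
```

a is int; b is float; c is float; d is int; result = 'float_int'

'float_int'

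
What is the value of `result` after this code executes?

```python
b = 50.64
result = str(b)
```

b = 50.64; result = '50.64'

'50.64'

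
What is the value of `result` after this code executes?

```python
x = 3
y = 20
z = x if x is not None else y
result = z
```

x = 3; y = 20; z = 3; result = 3

3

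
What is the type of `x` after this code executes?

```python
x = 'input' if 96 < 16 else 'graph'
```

Both branches of conditional are str

str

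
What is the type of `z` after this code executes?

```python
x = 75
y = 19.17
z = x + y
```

int + float = float

float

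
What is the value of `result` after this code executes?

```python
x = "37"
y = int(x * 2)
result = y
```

x = '37'; y = 3737; result = 3737

3737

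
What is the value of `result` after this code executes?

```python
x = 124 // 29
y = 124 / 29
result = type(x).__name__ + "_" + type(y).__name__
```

x is int; y is float; result = 'int_float'

'int_float'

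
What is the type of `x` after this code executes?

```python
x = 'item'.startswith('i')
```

str.startswith() returns bool

bool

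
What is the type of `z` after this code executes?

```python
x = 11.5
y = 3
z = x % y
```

float % int = float

float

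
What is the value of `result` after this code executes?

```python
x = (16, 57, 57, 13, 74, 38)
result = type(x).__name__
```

x is tuple; result = 'tuple'

'tuple'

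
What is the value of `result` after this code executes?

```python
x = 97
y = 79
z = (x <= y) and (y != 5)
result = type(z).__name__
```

x is int; y is int; z is bool; result = 'bool'

'bool'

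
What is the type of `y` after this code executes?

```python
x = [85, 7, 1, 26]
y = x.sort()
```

list.sort() returns None (mutates in place)

NoneType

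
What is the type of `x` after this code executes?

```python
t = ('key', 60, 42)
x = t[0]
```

Index 0 of tuple is a str literal

str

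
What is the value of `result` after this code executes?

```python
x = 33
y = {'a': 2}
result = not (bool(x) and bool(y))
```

x = 33; y = {'a': 2}; result = False

False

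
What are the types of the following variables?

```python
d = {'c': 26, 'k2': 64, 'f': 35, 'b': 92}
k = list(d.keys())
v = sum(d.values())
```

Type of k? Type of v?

list() converts to list; sum of ints is int

list, int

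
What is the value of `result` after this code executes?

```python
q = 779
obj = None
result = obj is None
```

q = 779; obj = None; result = True

True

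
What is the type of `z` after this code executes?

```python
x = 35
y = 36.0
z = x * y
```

int * float = float

float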